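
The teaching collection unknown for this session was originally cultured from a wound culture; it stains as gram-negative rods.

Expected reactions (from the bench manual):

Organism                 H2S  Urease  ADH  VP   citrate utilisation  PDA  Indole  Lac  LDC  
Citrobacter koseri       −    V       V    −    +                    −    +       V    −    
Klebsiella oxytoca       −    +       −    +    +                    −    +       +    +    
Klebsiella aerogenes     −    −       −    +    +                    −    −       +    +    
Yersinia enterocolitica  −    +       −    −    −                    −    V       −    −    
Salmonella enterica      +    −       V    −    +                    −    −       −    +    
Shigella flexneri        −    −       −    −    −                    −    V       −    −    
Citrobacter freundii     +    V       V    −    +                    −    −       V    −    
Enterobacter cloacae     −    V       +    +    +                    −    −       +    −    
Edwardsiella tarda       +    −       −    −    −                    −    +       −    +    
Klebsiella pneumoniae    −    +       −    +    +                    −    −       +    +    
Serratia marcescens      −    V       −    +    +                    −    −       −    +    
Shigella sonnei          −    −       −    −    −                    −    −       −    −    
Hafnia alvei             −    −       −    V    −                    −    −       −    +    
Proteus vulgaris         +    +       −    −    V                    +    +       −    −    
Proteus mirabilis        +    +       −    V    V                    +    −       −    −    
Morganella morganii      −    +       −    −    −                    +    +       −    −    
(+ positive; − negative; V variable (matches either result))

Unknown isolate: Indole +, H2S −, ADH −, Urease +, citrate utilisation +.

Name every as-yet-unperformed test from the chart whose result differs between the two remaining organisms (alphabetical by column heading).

LDC, VP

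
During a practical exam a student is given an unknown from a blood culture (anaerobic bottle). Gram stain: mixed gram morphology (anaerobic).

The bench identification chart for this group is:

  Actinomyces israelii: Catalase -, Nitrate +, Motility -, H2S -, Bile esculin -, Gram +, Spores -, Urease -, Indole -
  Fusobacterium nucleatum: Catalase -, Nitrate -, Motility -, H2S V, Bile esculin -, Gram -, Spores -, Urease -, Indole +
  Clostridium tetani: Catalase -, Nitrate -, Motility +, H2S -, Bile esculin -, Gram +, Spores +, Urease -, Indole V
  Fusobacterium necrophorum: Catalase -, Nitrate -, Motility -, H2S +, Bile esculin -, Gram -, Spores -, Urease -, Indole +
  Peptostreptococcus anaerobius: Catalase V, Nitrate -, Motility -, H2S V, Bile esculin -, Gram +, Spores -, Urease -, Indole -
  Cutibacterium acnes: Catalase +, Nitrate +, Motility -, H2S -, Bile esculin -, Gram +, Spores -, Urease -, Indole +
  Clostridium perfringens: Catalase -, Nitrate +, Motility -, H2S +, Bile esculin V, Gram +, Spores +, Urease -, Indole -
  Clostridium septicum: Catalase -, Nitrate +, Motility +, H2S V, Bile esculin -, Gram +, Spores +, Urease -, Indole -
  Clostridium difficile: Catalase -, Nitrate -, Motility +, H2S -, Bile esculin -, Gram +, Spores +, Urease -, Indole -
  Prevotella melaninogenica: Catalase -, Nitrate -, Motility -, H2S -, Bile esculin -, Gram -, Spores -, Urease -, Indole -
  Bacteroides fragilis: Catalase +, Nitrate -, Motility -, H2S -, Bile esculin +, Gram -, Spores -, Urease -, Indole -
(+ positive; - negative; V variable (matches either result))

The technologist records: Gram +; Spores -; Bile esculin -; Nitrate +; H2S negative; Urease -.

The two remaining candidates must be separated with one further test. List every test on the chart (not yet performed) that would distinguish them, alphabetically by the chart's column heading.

Gram +: excludes Fusobacterium nucleatum, Fusobacterium necrophorum, Prevotella melaninogenica, Bacteroides fragilis — 7 left.
Urease -: all 7 remaining candidates are consistent.
H2S -: excludes Clostridium perfringens — 6 left.
Bile esculin -: all 6 remaining candidates are consistent.
Spores -: excludes Clostridium tetani, Clostridium septicum, Clostridium difficile — 3 left.
Nitrate +: excludes Peptostreptococcus anaerobius — 2 left.
Two candidates remain: Actinomyces israelii and Cutibacterium acnes.
  Catalase: Actinomyces israelii -, Cutibacterium acnes + — discriminates.
  Motility: - vs - — same for both, does not separate.
  Indole: Actinomyces israelii -, Cutibacterium acnes + — discriminates.

Catalase, Indole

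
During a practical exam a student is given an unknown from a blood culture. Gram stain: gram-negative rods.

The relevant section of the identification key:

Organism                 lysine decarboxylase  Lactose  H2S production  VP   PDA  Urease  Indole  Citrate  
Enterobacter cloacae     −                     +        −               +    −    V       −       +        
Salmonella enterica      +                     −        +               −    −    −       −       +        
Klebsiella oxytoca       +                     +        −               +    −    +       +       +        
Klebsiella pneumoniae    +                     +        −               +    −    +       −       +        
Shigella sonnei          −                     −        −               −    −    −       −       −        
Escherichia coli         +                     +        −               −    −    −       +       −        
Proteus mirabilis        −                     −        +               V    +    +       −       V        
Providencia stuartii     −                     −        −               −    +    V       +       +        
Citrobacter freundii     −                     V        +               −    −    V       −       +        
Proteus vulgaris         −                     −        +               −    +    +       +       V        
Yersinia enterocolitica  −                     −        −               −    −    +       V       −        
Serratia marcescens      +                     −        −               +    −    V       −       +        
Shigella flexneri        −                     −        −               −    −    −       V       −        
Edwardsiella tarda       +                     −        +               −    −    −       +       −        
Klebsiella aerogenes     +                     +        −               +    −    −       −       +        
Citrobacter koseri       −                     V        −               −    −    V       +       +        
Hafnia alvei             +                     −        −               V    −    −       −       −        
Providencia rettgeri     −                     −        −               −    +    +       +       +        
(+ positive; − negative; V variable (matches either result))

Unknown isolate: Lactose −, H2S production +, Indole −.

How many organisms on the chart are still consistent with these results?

Indole −: excludes 7 organisms — 11 left.
H2S production +: excludes 8 organisms — 3 left.
Lactose −: all 3 remaining candidates are consistent.
Still consistent: Citrobacter freundii, Proteus mirabilis, Salmonella enterica.

3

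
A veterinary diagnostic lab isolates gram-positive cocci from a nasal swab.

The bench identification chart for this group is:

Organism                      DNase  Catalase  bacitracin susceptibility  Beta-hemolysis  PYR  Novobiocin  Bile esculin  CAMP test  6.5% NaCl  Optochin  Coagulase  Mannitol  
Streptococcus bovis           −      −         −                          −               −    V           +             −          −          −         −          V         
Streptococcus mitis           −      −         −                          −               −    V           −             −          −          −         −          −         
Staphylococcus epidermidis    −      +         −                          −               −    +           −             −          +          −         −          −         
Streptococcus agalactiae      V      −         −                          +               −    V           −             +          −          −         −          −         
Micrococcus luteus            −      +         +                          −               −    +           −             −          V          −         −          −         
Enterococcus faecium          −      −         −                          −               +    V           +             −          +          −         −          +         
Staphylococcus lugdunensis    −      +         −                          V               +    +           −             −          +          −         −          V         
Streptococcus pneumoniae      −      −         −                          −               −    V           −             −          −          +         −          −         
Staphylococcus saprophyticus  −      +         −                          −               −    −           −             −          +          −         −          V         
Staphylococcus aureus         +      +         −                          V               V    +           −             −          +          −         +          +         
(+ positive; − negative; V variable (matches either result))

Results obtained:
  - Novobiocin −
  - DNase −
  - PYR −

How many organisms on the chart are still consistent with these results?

5

DNase −: excludes Staphylococcus aureus — 9 left.
PYR −: excludes Enterococcus faecium, Staphylococcus lugdunensis — 7 left.
Novobiocin −: excludes Staphylococcus epidermidis, Micrococcus luteus — 5 left.
Still consistent: Staphylococcus saprophyticus, Streptococcus agalactiae, Streptococcus bovis, Streptococcus mitis, Streptococcus pneumoniae.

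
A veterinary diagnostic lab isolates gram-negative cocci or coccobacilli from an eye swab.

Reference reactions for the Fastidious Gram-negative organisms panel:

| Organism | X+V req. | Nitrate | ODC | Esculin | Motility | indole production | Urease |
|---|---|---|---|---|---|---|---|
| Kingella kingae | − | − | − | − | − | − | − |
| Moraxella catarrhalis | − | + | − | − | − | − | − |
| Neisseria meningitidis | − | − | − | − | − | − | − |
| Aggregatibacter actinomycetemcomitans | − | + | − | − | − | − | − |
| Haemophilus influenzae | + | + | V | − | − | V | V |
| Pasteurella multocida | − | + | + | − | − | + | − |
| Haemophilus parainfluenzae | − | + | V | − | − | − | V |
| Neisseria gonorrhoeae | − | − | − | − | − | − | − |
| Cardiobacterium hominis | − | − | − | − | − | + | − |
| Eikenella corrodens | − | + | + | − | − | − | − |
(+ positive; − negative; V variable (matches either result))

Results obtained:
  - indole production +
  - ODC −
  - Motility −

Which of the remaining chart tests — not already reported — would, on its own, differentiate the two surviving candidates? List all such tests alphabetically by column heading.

Nitrate, X+V req.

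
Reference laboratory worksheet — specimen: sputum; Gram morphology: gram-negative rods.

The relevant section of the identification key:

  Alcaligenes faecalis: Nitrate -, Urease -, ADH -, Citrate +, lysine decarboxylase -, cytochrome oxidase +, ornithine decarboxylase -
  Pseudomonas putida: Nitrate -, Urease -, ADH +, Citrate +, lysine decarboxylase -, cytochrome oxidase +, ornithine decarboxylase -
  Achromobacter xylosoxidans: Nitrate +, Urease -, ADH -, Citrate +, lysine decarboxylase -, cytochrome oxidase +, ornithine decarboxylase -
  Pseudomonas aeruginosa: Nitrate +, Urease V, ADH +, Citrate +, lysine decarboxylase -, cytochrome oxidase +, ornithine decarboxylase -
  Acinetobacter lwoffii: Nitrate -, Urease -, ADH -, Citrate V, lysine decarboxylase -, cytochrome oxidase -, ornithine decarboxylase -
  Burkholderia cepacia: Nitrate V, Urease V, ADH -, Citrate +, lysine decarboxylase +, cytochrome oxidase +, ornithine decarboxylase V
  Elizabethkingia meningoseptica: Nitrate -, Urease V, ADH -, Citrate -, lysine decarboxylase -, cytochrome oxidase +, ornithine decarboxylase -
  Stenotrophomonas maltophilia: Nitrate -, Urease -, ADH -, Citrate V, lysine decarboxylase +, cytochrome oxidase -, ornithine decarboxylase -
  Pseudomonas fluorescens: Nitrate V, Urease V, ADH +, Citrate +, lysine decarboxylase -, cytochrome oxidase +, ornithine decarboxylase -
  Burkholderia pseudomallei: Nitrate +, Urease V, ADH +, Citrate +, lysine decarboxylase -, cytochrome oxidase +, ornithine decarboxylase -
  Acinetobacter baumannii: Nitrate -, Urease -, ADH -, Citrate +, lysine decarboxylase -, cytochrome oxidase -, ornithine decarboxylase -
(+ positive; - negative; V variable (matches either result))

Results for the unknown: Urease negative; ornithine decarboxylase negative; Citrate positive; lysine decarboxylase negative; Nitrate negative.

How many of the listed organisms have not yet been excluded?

5

Nitrate -: excludes Achromobacter xylosoxidans, Pseudomonas aeruginosa, Burkholderia pseudomallei — 8 left.
lysine decarboxylase -: excludes Burkholderia cepacia, Stenotrophomonas maltophilia — 6 left.
ornithine decarboxylase -: all 6 remaining candidates are consistent.
Urease -: all 6 remaining candidates are consistent.
Citrate +: excludes Elizabethkingia meningoseptica — 5 left.
Still consistent: Acinetobacter baumannii, Acinetobacter lwoffii, Alcaligenes faecalis, Pseudomonas fluorescens, Pseudomonas putida.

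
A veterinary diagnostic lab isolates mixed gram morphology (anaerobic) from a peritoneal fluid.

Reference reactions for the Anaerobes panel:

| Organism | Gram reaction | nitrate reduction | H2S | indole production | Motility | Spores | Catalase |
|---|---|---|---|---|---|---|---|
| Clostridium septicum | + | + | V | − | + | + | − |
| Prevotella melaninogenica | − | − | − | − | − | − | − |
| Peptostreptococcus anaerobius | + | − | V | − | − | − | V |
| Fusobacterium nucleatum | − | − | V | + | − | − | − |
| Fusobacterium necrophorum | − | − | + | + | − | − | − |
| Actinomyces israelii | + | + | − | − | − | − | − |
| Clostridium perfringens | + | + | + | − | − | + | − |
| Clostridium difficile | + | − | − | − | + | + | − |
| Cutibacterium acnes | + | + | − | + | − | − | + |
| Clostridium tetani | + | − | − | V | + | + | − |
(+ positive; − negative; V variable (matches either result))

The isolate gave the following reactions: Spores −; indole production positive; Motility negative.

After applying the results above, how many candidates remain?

indole production +: excludes 6 organisms — 4 left.
Spores −: excludes Clostridium tetani — 3 left.
Motility −: all 3 remaining candidates are consistent.
Still consistent: Cutibacterium acnes, Fusobacterium necrophorum, Fusobacterium nucleatum.

3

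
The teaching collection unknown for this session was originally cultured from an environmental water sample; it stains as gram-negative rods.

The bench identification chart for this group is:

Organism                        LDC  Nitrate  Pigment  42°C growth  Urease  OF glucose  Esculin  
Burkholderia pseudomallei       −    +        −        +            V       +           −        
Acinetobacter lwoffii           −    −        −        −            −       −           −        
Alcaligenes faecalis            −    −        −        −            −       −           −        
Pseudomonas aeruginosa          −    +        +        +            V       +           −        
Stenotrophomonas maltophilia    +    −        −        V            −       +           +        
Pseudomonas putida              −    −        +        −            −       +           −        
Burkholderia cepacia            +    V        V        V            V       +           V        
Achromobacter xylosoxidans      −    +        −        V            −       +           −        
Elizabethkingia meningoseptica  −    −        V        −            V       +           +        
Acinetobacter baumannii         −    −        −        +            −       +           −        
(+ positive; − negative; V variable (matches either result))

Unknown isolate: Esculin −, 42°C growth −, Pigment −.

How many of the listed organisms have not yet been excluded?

4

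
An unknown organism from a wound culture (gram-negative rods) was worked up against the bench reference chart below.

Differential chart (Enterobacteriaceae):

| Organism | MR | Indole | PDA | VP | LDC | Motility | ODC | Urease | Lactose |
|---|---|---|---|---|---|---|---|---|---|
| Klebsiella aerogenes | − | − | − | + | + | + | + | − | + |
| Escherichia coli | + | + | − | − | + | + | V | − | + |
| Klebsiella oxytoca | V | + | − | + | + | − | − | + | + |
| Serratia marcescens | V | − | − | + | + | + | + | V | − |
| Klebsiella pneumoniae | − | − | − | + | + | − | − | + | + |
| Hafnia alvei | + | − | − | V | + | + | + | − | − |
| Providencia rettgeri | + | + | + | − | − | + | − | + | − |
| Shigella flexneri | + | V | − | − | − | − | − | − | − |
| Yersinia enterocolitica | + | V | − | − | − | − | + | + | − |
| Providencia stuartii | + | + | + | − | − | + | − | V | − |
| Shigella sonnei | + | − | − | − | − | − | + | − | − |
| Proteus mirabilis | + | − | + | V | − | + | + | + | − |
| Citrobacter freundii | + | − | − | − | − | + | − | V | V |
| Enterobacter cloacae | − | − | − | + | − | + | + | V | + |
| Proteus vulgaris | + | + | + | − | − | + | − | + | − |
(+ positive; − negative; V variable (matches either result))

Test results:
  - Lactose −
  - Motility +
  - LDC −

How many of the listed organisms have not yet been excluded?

Lactose −: excludes 5 organisms — 10 left.
LDC −: excludes Serratia marcescens, Hafnia alvei — 8 left.
Motility +: excludes Shigella flexneri, Yersinia enterocolitica, Shigella sonnei — 5 left.
Still consistent: Citrobacter freundii, Proteus mirabilis, Proteus vulgaris, Providencia rettgeri, Providencia stuartii.

5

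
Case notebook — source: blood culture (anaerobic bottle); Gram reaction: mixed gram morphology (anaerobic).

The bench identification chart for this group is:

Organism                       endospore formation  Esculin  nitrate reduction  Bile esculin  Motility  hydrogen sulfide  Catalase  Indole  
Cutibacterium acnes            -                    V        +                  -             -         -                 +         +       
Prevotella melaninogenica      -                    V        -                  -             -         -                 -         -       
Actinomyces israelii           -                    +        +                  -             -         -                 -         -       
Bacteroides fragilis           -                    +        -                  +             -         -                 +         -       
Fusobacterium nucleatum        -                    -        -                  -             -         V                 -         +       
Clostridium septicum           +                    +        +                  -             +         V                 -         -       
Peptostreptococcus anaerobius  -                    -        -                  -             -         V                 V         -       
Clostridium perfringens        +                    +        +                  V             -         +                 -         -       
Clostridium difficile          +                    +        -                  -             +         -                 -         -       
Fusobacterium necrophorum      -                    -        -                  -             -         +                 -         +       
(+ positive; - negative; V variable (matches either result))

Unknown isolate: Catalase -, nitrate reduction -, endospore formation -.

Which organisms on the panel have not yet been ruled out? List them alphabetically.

Fusobacterium necrophorum, Fusobacterium nucleatum, Peptostreptococcus anaerobius, Prevotella melaninogenica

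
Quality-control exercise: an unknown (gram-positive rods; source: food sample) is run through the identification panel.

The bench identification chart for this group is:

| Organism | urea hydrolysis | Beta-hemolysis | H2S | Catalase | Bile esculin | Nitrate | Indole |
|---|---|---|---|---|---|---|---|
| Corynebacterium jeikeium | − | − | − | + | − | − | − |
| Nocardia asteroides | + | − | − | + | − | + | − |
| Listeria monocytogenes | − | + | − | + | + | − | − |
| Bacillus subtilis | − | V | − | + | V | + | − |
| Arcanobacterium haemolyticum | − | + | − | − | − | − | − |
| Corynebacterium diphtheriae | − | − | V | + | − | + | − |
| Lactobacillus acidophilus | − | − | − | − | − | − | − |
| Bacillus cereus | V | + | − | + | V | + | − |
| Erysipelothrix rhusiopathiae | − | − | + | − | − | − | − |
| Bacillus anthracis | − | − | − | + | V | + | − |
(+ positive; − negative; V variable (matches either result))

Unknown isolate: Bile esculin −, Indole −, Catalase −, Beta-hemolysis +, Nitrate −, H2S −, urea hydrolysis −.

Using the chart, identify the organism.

Arcanobacterium haemolyticum

urea hydrolysis −: excludes Nocardia asteroides — 9 left.
Indole −: all 9 remaining candidates are consistent.
H2S −: excludes Erysipelothrix rhusiopathiae — 8 left.
Beta-hemolysis +: excludes Corynebacterium jeikeium, Corynebacterium diphtheriae, Lactobacillus acidophilus, Bacillus anthracis — 4 left.
Nitrate −: excludes Bacillus subtilis, Bacillus cereus — 2 left.
Catalase −: excludes Listeria monocytogenes — 1 left.
Bile esculin −: the one remaining candidate is consistent.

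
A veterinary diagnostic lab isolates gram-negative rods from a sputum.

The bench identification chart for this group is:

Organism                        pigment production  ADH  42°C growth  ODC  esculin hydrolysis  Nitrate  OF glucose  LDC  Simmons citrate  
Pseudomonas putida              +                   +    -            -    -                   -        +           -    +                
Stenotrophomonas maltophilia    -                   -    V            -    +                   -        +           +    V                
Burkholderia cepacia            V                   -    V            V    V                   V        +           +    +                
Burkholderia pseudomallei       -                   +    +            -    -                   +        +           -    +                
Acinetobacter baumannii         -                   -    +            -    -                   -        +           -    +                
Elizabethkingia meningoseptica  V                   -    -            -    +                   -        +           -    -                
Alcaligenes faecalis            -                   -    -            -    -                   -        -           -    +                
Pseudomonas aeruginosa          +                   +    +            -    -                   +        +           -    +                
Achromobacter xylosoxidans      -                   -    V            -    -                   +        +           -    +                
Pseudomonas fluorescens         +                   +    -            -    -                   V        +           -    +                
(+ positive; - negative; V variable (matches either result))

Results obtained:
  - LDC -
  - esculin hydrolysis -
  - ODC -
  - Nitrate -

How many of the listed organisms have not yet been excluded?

esculin hydrolysis -: excludes Stenotrophomonas maltophilia, Elizabethkingia meningoseptica — 8 left.
ODC -: all 8 remaining candidates are consistent.
Nitrate -: excludes Burkholderia pseudomallei, Pseudomonas aeruginosa, Achromobacter xylosoxidans — 5 left.
LDC -: excludes Burkholderia cepacia — 4 left.
Still consistent: Acinetobacter baumannii, Alcaligenes faecalis, Pseudomonas fluorescens, Pseudomonas putida.

4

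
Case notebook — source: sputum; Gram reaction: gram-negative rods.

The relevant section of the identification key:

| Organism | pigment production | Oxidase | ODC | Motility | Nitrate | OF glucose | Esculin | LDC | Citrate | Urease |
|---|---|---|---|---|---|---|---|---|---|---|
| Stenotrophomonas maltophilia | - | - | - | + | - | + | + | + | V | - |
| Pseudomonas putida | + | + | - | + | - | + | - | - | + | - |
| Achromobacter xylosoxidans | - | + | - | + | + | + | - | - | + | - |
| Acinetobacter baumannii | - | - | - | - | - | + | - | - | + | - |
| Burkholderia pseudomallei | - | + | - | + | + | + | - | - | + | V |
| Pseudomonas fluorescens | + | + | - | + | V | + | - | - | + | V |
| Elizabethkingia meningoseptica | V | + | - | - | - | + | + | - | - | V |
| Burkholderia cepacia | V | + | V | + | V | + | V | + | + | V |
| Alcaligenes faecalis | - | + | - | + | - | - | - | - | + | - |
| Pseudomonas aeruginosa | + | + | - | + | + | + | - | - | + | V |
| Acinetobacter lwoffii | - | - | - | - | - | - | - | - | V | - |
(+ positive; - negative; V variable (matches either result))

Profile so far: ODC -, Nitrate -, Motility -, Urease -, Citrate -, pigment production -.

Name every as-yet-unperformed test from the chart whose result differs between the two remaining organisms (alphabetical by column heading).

ODC -: all 11 remaining candidates are consistent.
Citrate -: excludes 8 organisms — 3 left.
Nitrate -: all 3 remaining candidates are consistent.
Urease -: all 3 remaining candidates are consistent.
pigment production -: all 3 remaining candidates are consistent.
Motility -: excludes Stenotrophomonas maltophilia — 2 left.
Two candidates remain: Acinetobacter lwoffii and Elizabethkingia meningoseptica.
  Oxidase: Acinetobacter lwoffii -, Elizabethkingia meningoseptica + — discriminates.
  OF glucose: Acinetobacter lwoffii -, Elizabethkingia meningoseptica + — discriminates.
  Esculin: Acinetobacter lwoffii -, Elizabethkingia meningoseptica + — discriminates.
  LDC: - vs - — same for both, does not separate.

Esculin, OF glucose, Oxidase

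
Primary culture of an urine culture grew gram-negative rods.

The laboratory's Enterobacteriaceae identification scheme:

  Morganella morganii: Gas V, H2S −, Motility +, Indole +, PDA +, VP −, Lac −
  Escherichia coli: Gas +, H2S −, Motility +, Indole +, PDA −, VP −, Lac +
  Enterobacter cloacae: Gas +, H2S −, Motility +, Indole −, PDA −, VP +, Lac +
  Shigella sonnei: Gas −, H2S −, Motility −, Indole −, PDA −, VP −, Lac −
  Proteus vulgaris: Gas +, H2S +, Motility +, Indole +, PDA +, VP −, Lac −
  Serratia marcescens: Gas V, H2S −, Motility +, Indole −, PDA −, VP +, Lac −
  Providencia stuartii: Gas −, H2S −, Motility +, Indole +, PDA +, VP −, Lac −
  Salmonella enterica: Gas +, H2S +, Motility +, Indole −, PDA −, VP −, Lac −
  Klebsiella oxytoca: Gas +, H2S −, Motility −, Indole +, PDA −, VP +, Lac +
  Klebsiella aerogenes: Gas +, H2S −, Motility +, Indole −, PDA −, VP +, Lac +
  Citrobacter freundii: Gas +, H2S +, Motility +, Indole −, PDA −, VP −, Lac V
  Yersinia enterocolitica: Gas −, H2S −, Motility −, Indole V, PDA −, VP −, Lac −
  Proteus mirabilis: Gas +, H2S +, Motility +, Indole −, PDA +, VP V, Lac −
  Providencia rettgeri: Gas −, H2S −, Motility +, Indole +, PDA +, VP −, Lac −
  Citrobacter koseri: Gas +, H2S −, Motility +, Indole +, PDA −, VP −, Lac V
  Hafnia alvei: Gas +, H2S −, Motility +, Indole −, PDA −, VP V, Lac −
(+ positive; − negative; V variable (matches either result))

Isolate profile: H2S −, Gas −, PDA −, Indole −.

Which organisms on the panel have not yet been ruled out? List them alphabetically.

H2S −: excludes Proteus vulgaris, Salmonella enterica, Citrobacter freundii, Proteus mirabilis — 12 left.
PDA −: excludes Morganella morganii, Providencia stuartii, Providencia rettgeri — 9 left.
Indole −: excludes Escherichia coli, Klebsiella oxytoca, Citrobacter koseri — 6 left.
Gas −: excludes Enterobacter cloacae, Klebsiella aerogenes, Hafnia alvei — 3 left.

Serratia marcescens, Shigella sonnei, Yersinia enterocolitica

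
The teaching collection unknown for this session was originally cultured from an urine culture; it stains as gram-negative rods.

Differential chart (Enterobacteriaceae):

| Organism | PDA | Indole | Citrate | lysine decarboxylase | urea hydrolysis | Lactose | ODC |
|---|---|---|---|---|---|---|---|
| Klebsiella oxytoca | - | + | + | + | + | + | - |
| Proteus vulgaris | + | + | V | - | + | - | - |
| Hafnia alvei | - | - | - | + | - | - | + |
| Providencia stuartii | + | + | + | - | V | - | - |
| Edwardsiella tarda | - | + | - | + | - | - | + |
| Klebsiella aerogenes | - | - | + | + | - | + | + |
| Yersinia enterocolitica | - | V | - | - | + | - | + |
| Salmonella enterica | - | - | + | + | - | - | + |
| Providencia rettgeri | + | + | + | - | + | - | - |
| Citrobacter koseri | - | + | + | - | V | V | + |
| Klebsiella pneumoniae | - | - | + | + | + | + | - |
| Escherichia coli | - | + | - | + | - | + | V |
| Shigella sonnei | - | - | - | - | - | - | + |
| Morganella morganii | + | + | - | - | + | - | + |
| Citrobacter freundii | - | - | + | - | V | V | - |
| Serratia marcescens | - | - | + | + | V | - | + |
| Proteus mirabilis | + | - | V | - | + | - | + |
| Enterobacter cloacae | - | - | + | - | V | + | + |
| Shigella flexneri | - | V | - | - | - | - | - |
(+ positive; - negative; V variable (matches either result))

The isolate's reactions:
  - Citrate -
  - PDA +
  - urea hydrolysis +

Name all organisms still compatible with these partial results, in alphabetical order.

urea hydrolysis +: excludes 7 organisms — 12 left.
Citrate -: excludes 8 organisms — 4 left.
PDA +: excludes Yersinia enterocolitica — 3 left.

Morganella morganii, Proteus mirabilis, Proteus vulgaris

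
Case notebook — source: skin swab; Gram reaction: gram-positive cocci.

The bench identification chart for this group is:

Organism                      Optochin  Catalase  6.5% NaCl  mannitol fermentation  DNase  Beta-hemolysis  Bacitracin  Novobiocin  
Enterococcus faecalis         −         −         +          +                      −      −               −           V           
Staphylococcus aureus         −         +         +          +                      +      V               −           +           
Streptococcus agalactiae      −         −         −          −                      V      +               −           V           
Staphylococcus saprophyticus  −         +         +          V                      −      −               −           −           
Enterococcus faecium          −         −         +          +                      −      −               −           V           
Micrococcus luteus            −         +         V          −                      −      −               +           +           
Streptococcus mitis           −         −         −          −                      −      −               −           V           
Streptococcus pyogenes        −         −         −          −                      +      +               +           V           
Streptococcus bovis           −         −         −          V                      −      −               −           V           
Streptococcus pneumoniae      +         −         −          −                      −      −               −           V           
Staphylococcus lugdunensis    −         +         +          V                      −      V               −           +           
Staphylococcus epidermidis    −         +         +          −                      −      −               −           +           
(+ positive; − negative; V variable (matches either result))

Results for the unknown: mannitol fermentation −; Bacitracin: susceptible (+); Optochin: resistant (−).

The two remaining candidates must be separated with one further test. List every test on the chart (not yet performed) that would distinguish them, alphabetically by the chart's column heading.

Bacitracin +: excludes 10 organisms — 2 left.
Optochin −: all 2 remaining candidates are consistent.
mannitol fermentation −: all 2 remaining candidates are consistent.
Two candidates remain: Micrococcus luteus and Streptococcus pyogenes.
  Catalase: Micrococcus luteus +, Streptococcus pyogenes − — discriminates.
  6.5% NaCl: V vs − — variable for at least one, does not separate.
  DNase: Micrococcus luteus −, Streptococcus pyogenes + — discriminates.
  Beta-hemolysis: Micrococcus luteus −, Streptococcus pyogenes + — discriminates.
  Novobiocin: + vs V — variable for at least one, does not separate.

Beta-hemolysis, Catalase, DNase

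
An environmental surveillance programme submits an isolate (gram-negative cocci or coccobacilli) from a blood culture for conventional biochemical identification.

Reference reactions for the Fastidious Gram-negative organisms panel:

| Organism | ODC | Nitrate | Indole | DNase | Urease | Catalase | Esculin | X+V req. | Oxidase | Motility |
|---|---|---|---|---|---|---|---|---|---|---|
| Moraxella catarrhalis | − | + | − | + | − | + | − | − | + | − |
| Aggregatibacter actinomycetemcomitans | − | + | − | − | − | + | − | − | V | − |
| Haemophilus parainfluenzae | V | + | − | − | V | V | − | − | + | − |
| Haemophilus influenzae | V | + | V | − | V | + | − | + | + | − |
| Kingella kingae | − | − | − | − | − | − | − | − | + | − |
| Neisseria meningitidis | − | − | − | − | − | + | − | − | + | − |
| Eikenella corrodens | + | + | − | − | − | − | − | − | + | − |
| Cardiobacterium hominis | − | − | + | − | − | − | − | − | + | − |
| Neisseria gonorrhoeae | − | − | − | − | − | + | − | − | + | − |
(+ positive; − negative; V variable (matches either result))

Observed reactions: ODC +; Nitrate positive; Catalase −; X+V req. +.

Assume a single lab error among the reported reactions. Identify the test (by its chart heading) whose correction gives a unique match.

As reported, no row in the chart matches all 4 reactions.
Reversing ODC → still no organism matches.
Reversing Catalase (to +) → unique match: Haemophilus influenzae.
Reversing X+V req. → 2 organisms match (not unique).
Reversing Nitrate → still no organism matches.

Catalase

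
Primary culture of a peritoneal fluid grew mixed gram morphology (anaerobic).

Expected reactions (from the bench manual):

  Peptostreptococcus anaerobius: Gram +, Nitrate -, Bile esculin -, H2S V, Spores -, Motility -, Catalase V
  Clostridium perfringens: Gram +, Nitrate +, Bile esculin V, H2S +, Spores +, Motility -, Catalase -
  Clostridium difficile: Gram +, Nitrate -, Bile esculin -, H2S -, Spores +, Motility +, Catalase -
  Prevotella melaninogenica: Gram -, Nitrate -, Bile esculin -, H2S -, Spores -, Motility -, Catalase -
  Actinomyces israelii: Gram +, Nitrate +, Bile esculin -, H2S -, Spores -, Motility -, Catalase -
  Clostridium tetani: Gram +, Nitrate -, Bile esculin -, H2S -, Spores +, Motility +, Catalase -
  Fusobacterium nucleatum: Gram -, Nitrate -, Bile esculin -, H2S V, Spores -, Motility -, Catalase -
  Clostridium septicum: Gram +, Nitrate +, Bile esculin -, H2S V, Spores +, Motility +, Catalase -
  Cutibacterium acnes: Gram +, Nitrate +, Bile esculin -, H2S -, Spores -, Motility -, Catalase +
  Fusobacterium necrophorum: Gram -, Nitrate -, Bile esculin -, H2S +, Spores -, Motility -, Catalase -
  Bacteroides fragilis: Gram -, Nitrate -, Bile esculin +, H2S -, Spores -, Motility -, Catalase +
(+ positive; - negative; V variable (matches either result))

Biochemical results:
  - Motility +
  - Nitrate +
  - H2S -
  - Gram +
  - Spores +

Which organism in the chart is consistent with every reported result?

Clostridium septicum

H2S -: excludes Clostridium perfringens, Fusobacterium necrophorum — 9 left.
Nitrate +: excludes 6 organisms — 3 left.
Motility +: excludes Actinomyces israelii, Cutibacterium acnes — 1 left.
Gram +: the one remaining candidate is consistent.
Spores +: the one remaining candidate is consistent.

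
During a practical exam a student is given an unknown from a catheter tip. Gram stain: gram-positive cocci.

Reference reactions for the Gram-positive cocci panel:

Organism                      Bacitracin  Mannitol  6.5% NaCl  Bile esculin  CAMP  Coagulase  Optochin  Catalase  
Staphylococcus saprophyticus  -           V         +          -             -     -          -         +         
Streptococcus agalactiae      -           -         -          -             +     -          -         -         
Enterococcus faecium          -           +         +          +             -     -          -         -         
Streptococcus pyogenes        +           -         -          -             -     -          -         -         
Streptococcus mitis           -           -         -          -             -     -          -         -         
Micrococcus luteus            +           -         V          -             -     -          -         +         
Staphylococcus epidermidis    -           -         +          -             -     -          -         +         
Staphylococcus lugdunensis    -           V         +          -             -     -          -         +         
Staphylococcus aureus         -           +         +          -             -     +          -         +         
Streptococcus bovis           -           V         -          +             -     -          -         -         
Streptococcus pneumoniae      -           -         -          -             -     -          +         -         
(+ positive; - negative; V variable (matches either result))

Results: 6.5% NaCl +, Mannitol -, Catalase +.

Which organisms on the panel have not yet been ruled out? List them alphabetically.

Micrococcus luteus, Staphylococcus epidermidis, Staphylococcus lugdunensis, Staphylococcus saprophyticus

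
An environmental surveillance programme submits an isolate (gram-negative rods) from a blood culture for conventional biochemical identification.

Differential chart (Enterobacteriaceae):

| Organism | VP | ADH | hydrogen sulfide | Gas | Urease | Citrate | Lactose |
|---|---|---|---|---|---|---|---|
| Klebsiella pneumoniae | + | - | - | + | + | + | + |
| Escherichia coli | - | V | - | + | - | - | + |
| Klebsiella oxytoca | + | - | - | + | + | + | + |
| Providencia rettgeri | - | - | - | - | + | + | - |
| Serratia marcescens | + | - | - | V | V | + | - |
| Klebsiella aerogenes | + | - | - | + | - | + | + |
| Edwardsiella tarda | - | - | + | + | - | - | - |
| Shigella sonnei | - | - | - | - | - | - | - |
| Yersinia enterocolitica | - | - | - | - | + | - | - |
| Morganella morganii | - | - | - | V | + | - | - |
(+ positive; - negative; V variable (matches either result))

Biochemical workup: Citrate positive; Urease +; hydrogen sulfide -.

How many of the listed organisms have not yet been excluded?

4

Citrate +: excludes 5 organisms — 5 left.
Urease +: excludes Klebsiella aerogenes — 4 left.
hydrogen sulfide -: all 4 remaining candidates are consistent.
Still consistent: Klebsiella oxytoca, Klebsiella pneumoniae, Providencia rettgeri, Serratia marcescens.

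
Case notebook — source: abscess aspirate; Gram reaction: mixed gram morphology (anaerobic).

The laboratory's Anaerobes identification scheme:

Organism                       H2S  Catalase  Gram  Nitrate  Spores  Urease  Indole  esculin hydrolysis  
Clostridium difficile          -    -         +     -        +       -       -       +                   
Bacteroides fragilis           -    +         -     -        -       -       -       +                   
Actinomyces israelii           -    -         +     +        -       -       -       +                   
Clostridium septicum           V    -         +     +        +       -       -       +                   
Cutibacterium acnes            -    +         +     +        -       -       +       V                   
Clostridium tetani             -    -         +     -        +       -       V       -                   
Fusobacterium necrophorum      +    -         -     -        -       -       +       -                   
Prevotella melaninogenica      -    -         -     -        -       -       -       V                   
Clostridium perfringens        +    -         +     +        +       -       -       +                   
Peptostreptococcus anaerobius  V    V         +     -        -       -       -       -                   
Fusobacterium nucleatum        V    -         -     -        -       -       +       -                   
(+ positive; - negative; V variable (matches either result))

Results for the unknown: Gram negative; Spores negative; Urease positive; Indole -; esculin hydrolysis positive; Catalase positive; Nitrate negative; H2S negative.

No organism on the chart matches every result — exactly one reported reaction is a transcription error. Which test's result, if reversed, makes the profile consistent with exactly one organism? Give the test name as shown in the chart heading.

As reported, no row in the chart matches all 8 reactions.
Reversing H2S → still no organism matches.
Reversing Catalase → still no organism matches.
Reversing esculin hydrolysis → still no organism matches.
Reversing Spores → still no organism matches.
Reversing Gram → still no organism matches.
Reversing Nitrate → still no organism matches.
Reversing Indole → still no organism matches.
Reversing Urease (to -) → unique match: Bacteroides fragilis.

Urease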